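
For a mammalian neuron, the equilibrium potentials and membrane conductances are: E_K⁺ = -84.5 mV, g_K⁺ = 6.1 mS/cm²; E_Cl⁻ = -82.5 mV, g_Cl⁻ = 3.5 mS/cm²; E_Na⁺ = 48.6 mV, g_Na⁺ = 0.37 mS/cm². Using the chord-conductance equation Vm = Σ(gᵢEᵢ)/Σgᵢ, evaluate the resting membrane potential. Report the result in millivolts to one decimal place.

-78.9 mV

Σ gᵢEᵢ = 6.1·(-84.5) + 3.5·(-82.5) + 0.37·(48.6) = -786.22
Σ gᵢ = 6.1 + 3.5 + 0.37 = 9.97
Vm = -786.22 / 9.97 = -78.86 mV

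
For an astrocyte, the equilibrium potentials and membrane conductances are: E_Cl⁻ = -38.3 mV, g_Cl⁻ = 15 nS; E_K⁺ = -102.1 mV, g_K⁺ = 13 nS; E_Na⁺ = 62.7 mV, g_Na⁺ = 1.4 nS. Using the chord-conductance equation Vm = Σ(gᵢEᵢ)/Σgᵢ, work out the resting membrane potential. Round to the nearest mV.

-62 mV

Σ gᵢEᵢ = 15·(-38.3) + 13·(-102.1) + 1.4·(62.7) = -1814.02
Σ gᵢ = 15 + 13 + 1.4 = 29.4
Vm = -1814.02 / 29.4 = -61.70 mV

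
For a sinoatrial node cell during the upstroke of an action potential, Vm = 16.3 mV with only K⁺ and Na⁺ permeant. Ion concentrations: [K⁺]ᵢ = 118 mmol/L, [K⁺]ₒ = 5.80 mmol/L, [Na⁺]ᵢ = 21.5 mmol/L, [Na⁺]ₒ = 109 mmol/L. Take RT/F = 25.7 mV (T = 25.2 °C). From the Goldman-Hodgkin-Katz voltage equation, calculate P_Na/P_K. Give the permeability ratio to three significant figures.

3.17

Let α = P_Na/P_K. GHK: Vm = 25.7·ln[(Kₒ + α·Naₒ)/(Kᵢ + α·Naᵢ)].
e^(Vm/25.7) = e^(16.3/25.7) = 1.8856
So 1.8856·(Kᵢ + α·Naᵢ) = Kₒ + α·Naₒ → α = (1.8856·118.0 − 5.8) / (109.0 − 1.8856·21.5)
α = (222.5 − 5.8) / (109.0 − 40.54) = 216.7/68.46 = 3.165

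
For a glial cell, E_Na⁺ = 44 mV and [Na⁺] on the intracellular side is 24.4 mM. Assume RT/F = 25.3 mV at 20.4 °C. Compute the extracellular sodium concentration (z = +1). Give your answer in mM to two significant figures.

Nernst: E = (25.3/1) · ln([out]/[in]), so ln([out]/[in]) = 44.0 × 1 / 25.3 = 1.7391.
[out]/[in] = e^(1.7391) = 5.692.
[out] = 5.692 × 24.4 = 138.9 mM.

140 mM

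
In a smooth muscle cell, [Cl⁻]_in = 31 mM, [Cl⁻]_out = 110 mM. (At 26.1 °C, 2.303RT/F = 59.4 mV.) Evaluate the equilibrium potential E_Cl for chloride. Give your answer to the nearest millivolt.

-33 mV

E = (59.4/z) · log₁₀([Cl⁻]_out/[Cl⁻]_in) with z = -1.
For an anion, dividing by z = -1 reverses the sign.
= (59.4/-1) · log₁₀(110/31) = -59.40 · log₁₀(3.548)
= -59.40 · (0.5500) = -32.67 mV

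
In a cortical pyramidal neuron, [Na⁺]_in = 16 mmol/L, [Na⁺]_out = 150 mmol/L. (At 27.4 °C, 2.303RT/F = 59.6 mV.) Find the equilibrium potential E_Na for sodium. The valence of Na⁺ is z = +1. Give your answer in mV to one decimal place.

E = (59.6/z) · log₁₀([Na⁺]_out/[Na⁺]_in) with z = +1.
= (59.6/1) · log₁₀(150/16) = 59.60 · log₁₀(9.375)
= 59.60 · (0.9720) = 57.93 mV

57.9 mV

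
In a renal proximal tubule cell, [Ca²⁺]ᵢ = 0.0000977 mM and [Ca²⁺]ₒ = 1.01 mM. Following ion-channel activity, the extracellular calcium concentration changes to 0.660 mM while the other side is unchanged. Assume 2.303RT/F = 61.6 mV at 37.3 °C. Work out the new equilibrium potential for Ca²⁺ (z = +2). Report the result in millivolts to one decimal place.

After the shift: [Ca²⁺]_out = 0.660, [Ca²⁺]_in = 0.0000977 mM.
E_new = (61.6/2)·log₁₀(0.660/0.0000977) = 30.80 · (3.8296) = 117.95 mV

118.0 mV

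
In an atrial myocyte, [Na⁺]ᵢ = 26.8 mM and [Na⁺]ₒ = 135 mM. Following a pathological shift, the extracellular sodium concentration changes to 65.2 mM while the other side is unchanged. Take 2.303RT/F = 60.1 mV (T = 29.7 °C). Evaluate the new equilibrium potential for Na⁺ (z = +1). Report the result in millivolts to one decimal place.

23.2 mV

After the shift: [Na⁺]_out = 65.2, [Na⁺]_in = 26.8 mM.
E_new = (60.1/1)·log₁₀(65.2/26.8) = 60.10 · (0.3861) = 23.21 mV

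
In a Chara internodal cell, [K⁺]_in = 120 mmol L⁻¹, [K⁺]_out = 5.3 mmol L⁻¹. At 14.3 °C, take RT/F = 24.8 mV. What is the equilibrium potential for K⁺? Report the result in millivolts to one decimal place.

E = (24.8/z) · ln([K⁺]_out/[K⁺]_in) with z = +1.
= (24.8/1) · ln(5.3/120) = 24.80 · ln(0.04417)
= 24.80 · (-3.1198) = -77.37 mV

-77.4 mV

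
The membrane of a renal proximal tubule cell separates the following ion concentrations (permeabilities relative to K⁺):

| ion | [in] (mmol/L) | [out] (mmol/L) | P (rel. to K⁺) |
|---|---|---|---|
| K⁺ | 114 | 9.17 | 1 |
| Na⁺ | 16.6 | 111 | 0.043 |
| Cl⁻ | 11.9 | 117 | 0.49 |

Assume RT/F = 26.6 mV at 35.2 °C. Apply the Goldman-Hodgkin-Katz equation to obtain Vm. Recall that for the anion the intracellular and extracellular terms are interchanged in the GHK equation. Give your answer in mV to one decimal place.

Vm = 26.6 · ln[(Σ P·[cation]ₒ + Σ P·[anion]ᵢ) / (Σ P·[cation]ᵢ + Σ P·[anion]ₒ)]
Numerator = 1×9.17 + 0.043×111 + 0.49×11.9 = 19.77
Denominator = 1×114 + 0.043×16.6 + 0.49×117 = 172
Vm = 26.6 · ln(0.11494) = 26.6 × (-2.1634) = -57.55 mV

-57.5 mV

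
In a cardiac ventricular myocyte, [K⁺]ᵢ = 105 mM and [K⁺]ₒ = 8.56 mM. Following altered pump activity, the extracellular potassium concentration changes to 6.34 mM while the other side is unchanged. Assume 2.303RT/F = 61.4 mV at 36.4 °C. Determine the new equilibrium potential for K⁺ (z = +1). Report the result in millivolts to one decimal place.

After the shift: [K⁺]_out = 6.34, [K⁺]_in = 105 mM.
E_new = (61.4/1)·log₁₀(6.34/105) = 61.40 · (-1.2191) = -74.85 mV

-74.9 mV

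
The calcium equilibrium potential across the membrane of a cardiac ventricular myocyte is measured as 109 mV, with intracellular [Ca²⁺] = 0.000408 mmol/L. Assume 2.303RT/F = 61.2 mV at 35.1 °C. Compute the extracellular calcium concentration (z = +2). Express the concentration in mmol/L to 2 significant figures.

1.5 mmol/L

Nernst: E = (61.2/2) · log₁₀([out]/[in]), so log₁₀([out]/[in]) = 109.0 × 2 / 61.2 = 3.5621.
[out]/[in] = 10^(3.5621) = 3648.
[out] = 3648 × 0.000408 = 1.489 mmol/L.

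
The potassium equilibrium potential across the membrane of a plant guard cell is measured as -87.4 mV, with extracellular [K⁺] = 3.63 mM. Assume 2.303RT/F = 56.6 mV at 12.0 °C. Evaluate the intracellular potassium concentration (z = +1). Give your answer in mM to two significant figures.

Nernst: E = (56.6/1) · log₁₀([out]/[in]), so log₁₀([out]/[in]) = -87.4 × 1 / 56.6 = -1.5442.
[out]/[in] = 10^(-1.5442) = 0.02856.
[in] = 3.63 / 0.02856 = 127.1 mM.

130 mM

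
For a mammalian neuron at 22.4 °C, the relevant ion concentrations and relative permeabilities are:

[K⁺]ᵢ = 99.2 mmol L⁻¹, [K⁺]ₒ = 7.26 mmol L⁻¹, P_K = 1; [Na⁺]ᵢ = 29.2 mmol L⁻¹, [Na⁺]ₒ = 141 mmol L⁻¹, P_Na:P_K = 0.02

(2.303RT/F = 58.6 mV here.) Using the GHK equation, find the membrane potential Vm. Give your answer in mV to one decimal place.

-58.3 mV

Vm = 58.6 · log₁₀[(Σ P·[cation]ₒ + Σ P·[anion]ᵢ) / (Σ P·[cation]ᵢ + Σ P·[anion]ₒ)]
Numerator = 1×7.26 + 0.02×141 = 10.08
Denominator = 1×99.2 + 0.02×29.2 = 99.78
Vm = 58.6 · log₁₀(0.10102) = 58.6 × (-0.9956) = -58.34 mV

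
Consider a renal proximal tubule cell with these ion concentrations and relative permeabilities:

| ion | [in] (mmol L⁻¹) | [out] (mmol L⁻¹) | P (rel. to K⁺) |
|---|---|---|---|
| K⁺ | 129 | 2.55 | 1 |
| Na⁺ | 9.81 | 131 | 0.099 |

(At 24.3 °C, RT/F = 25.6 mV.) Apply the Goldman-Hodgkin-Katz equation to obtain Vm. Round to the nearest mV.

-54 mV

Vm = 25.6 · ln[(Σ P·[cation]ₒ + Σ P·[anion]ᵢ) / (Σ P·[cation]ᵢ + Σ P·[anion]ₒ)]
Numerator = 1×2.55 + 0.099×131 = 15.52
Denominator = 1×129 + 0.099×9.81 = 130
Vm = 25.6 · ln(0.1194) = 25.6 × (-2.1252) = -54.41 mV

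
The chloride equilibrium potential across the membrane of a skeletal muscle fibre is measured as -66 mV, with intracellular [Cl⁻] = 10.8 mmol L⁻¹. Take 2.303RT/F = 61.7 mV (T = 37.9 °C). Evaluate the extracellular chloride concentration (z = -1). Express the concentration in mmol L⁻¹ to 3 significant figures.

127 mmol L⁻¹

Nernst: E = (61.7/-1) · log₁₀([out]/[in]), so log₁₀([out]/[in]) = -66.0 × -1 / 61.7 = 1.0697.
[out]/[in] = 10^(1.0697) = 11.74.
[out] = 11.74 × 10.8 = 126.8 mmol L⁻¹.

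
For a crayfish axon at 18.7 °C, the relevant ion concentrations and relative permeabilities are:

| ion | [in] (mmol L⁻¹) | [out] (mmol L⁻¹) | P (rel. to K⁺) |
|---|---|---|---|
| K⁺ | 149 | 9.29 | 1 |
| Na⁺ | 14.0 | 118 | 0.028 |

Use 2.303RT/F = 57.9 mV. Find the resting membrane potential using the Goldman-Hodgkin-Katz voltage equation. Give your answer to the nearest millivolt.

Vm = 57.9 · log₁₀[(Σ P·[cation]ₒ + Σ P·[anion]ᵢ) / (Σ P·[cation]ᵢ + Σ P·[anion]ₒ)]
Numerator = 1×9.29 + 0.028×118 = 12.59
Denominator = 1×149 + 0.028×14.0 = 149.4
Vm = 57.9 · log₁₀(0.084302) = 57.9 × (-1.0742) = -62.19 mV

-62 mV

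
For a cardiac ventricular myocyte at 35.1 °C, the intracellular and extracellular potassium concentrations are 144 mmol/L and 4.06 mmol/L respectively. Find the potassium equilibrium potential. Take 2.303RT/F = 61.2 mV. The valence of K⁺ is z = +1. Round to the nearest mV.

-95 mV

E = (61.2/z) · log₁₀([K⁺]_out/[K⁺]_in) with z = +1.
= (61.2/1) · log₁₀(4.06/144) = 61.20 · log₁₀(0.02819)
= 61.20 · (-1.5498) = -94.85 mV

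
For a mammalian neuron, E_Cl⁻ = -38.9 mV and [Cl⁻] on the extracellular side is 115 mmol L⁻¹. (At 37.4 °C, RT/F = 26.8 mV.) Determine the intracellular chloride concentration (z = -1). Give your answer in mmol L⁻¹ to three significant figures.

26.9 mmol L⁻¹

Nernst: E = (26.8/-1) · ln([out]/[in]), so ln([out]/[in]) = -38.9 × -1 / 26.8 = 1.4515.
[out]/[in] = e^(1.4515) = 4.269.
[in] = 115 / 4.269 = 26.94 mmol L⁻¹.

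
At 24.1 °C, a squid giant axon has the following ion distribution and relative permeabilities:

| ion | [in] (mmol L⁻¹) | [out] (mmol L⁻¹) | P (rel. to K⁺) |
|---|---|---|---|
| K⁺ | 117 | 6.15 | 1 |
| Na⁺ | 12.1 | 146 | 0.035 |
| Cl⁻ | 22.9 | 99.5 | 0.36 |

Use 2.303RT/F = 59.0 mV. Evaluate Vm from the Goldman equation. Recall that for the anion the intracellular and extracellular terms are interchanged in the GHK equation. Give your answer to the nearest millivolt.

Vm = 59.0 · log₁₀[(Σ P·[cation]ₒ + Σ P·[anion]ᵢ) / (Σ P·[cation]ᵢ + Σ P·[anion]ₒ)]
Numerator = 1×6.15 + 0.035×146 + 0.36×22.9 = 19.5
Denominator = 1×117 + 0.035×12.1 + 0.36×99.5 = 153.2
Vm = 59.0 · log₁₀(0.12727) = 59.0 × (-0.8953) = -52.82 mV

-53 mV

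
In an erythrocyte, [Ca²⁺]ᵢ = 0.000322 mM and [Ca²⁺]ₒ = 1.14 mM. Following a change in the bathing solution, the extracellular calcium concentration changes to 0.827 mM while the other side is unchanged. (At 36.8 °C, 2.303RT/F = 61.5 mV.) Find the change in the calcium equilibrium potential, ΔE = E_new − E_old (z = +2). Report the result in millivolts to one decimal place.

E_old = (61.5/2)·log₁₀(1.14/0.000322) = 109.13 mV
E_new = (61.5/2)·log₁₀(0.827/0.000322) = 104.85 mV
ΔE = 104.85 − (109.13) = -4.29 mV

-4.3 mV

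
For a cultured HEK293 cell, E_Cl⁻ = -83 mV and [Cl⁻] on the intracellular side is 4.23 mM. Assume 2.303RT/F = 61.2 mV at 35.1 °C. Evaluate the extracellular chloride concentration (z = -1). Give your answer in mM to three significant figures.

Nernst: E = (61.2/-1) · log₁₀([out]/[in]), so log₁₀([out]/[in]) = -83.0 × -1 / 61.2 = 1.3562.
[out]/[in] = 10^(1.3562) = 22.71.
[out] = 22.71 × 4.23 = 96.06 mM.

96.1 mM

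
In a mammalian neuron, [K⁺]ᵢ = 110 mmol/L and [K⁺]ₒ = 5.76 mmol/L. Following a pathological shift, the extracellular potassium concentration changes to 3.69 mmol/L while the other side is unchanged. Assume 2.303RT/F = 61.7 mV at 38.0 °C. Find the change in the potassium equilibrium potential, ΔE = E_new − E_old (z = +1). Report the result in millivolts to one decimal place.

-11.9 mV

E_old = (61.7/1)·log₁₀(5.76/110) = -79.04 mV
E_new = (61.7/1)·log₁₀(3.69/110) = -90.97 mV
ΔE = -90.97 − (-79.04) = -11.93 mV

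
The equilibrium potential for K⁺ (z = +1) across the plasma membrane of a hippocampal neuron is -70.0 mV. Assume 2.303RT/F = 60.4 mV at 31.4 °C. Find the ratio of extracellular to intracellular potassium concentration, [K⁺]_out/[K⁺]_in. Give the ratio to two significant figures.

log₁₀([out]/[in]) = E·z/(60.4) = -70.0 × 1 / 60.4 = -1.1589
[out]/[in] = 10^(-1.1589) = 0.06935

0.069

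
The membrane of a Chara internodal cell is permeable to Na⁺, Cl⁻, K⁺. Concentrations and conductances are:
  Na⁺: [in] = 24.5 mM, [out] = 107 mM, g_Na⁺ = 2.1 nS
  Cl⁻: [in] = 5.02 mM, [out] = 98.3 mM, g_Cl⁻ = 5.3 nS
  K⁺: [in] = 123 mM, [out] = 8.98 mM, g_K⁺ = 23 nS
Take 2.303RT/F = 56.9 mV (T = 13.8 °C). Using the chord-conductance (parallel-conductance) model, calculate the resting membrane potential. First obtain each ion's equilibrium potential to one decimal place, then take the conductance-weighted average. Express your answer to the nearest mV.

E_Na⁺ = (56.9/1)·log₁₀(107/24.5) = 36.4 mV
E_Cl⁻ = (56.9/-1)·log₁₀(98.3/5.02) = -73.5 mV
E_K⁺ = (56.9/1)·log₁₀(8.98/123) = -64.7 mV
Vm = (Σ gᵢEᵢ)/(Σ gᵢ) = (2.1·36.4 + 5.3·-73.5 + 23·-64.7) / (2.1 + 5.3 + 23)
= -1801.21 / 30.4 = -59.25 mV

-59 mV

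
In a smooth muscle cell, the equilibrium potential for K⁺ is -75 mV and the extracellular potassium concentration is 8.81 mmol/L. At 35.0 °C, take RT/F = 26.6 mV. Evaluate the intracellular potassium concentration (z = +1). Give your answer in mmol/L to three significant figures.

148 mmol/L

Nernst: E = (26.6/1) · ln([out]/[in]), so ln([out]/[in]) = -75.0 × 1 / 26.6 = -2.8195.
[out]/[in] = e^(-2.8195) = 0.05963.
[in] = 8.81 / 0.05963 = 147.7 mmol/L.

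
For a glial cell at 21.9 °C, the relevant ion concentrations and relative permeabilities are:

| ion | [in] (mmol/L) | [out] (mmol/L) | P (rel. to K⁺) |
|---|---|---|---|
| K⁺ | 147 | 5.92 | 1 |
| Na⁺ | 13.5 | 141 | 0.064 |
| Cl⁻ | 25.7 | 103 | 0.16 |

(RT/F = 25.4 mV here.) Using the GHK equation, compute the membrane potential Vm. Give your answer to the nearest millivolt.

Vm = 25.4 · ln[(Σ P·[cation]ₒ + Σ P·[anion]ᵢ) / (Σ P·[cation]ᵢ + Σ P·[anion]ₒ)]
Numerator = 1×5.92 + 0.064×141 + 0.16×25.7 = 19.06
Denominator = 1×147 + 0.064×13.5 + 0.16×103 = 164.3
Vm = 25.4 · ln(0.11595) = 25.4 × (-2.1546) = -54.73 mV

-55 mV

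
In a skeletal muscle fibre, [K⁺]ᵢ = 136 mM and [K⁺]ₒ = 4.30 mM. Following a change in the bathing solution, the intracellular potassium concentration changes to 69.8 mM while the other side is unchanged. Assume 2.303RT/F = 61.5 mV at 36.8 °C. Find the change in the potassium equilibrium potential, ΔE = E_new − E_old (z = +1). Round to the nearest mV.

E_old = (61.5/1)·log₁₀(4.30/136) = -92.25 mV
E_new = (61.5/1)·log₁₀(4.30/69.8) = -74.44 mV
ΔE = -74.44 − (-92.25) = 17.82 mV

18 mV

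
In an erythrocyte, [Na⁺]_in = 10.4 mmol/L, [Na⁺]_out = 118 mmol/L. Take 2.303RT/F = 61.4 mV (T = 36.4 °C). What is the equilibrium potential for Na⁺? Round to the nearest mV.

E = (61.4/z) · log₁₀([Na⁺]_out/[Na⁺]_in) with z = +1.
= (61.4/1) · log₁₀(118/10.4) = 61.40 · log₁₀(11.35)
= 61.40 · (1.0548) = 64.77 mV

65 mV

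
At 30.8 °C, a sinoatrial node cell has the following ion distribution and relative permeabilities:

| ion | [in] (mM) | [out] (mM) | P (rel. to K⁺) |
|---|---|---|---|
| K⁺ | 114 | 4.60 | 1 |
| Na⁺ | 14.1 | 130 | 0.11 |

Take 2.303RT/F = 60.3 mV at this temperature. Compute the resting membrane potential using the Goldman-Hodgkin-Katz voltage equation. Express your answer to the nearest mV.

Vm = 60.3 · log₁₀[(Σ P·[cation]ₒ + Σ P·[anion]ᵢ) / (Σ P·[cation]ᵢ + Σ P·[anion]ₒ)]
Numerator = 1×4.60 + 0.11×130 = 18.9
Denominator = 1×114 + 0.11×14.1 = 115.6
Vm = 60.3 · log₁₀(0.16356) = 60.3 × (-0.7863) = -47.41 mV

-47 mV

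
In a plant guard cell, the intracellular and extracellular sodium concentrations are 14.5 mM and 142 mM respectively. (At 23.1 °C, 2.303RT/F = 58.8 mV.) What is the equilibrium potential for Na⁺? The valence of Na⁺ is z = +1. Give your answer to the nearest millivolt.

E = (58.8/z) · log₁₀([Na⁺]_out/[Na⁺]_in) with z = +1.
= (58.8/1) · log₁₀(142/14.5) = 58.80 · log₁₀(9.793)
= 58.80 · (0.9909) = 58.27 mV

58 mV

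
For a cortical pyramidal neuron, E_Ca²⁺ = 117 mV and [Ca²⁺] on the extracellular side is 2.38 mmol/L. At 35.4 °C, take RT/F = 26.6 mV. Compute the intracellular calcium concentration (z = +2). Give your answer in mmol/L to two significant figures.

0.00036 mmol/L

Nernst: E = (26.6/2) · ln([out]/[in]), so ln([out]/[in]) = 117.0 × 2 / 26.6 = 8.7970.
[out]/[in] = e^(8.7970) = 6614.
[in] = 2.38 / 6614 = 0.0003598 mmol/L.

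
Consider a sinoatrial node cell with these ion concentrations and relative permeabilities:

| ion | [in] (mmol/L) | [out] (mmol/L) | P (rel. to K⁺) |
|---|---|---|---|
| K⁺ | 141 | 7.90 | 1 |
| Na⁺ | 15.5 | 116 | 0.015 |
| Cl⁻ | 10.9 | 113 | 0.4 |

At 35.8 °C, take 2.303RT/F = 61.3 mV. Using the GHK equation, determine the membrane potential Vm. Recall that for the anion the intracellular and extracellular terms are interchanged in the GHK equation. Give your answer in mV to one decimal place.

-68.9 mV

Vm = 61.3 · log₁₀[(Σ P·[cation]ₒ + Σ P·[anion]ᵢ) / (Σ P·[cation]ᵢ + Σ P·[anion]ₒ)]
Numerator = 1×7.90 + 0.015×116 + 0.4×10.9 = 14
Denominator = 1×141 + 0.015×15.5 + 0.4×113 = 186.4
Vm = 61.3 · log₁₀(0.075094) = 61.3 × (-1.1244) = -68.93 mV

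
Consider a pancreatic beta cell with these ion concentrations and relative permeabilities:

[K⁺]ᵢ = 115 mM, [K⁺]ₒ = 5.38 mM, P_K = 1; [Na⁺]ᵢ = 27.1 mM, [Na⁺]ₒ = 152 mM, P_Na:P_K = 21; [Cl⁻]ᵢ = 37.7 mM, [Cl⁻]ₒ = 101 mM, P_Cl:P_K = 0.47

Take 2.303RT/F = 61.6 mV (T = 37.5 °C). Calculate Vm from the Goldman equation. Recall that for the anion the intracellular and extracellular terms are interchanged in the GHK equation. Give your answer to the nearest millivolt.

40 mV

Vm = 61.6 · log₁₀[(Σ P·[cation]ₒ + Σ P·[anion]ᵢ) / (Σ P·[cation]ᵢ + Σ P·[anion]ₒ)]
Numerator = 1×5.38 + 21×152 + 0.47×37.7 = 3215
Denominator = 1×115 + 21×27.1 + 0.47×101 = 731.6
Vm = 61.6 · log₁₀(4.3948) = 61.6 × (0.6429) = 39.61 mV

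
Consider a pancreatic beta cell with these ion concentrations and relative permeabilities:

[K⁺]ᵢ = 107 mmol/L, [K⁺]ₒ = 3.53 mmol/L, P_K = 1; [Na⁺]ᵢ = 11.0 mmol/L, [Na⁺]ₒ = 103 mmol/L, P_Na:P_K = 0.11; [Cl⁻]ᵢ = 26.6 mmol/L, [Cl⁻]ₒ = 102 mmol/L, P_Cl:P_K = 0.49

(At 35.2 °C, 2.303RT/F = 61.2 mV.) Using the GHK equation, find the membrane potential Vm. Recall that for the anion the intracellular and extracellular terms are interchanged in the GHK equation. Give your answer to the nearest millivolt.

Vm = 61.2 · log₁₀[(Σ P·[cation]ₒ + Σ P·[anion]ᵢ) / (Σ P·[cation]ᵢ + Σ P·[anion]ₒ)]
Numerator = 1×3.53 + 0.11×103 + 0.49×26.6 = 27.89
Denominator = 1×107 + 0.11×11.0 + 0.49×102 = 158.2
Vm = 61.2 · log₁₀(0.17633) = 61.2 × (-0.7537) = -46.12 mV

-46 mV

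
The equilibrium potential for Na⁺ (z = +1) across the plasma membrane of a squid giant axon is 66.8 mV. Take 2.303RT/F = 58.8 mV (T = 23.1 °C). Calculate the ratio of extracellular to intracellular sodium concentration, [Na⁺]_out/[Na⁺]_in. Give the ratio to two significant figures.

14

log₁₀([out]/[in]) = E·z/(58.8) = 66.8 × 1 / 58.8 = 1.1361
[out]/[in] = 10^(1.1361) = 13.68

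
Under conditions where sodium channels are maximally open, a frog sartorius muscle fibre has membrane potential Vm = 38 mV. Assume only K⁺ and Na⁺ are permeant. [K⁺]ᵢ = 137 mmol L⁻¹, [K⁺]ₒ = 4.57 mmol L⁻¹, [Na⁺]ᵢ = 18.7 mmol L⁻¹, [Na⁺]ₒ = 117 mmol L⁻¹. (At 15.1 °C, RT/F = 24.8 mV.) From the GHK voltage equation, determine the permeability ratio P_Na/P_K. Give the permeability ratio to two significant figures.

21

Let α = P_Na/P_K. GHK: Vm = 24.8·ln[(Kₒ + α·Naₒ)/(Kᵢ + α·Naᵢ)].
e^(Vm/24.8) = e^(38.0/24.8) = 4.6286
So 4.6286·(Kᵢ + α·Naᵢ) = Kₒ + α·Naₒ → α = (4.6286·137.0 − 4.57) / (117.0 − 4.6286·18.7)
α = (634.1 − 4.57) / (117.0 − 86.56) = 629.6/30.44 = 20.68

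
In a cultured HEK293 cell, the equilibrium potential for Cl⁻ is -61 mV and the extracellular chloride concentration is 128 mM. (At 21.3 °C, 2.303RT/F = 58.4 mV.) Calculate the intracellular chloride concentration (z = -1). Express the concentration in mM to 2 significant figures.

Nernst: E = (58.4/-1) · log₁₀([out]/[in]), so log₁₀([out]/[in]) = -61.0 × -1 / 58.4 = 1.0445.
[out]/[in] = 10^(1.0445) = 11.08.
[in] = 128 / 11.08 = 11.55 mM.

12 mM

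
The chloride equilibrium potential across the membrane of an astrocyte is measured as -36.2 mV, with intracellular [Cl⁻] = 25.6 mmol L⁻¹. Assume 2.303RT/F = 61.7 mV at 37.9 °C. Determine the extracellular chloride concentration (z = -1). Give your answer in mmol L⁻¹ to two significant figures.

99 mmol L⁻¹

Nernst: E = (61.7/-1) · log₁₀([out]/[in]), so log₁₀([out]/[in]) = -36.2 × -1 / 61.7 = 0.5867.
[out]/[in] = 10^(0.5867) = 3.861.
[out] = 3.861 × 25.6 = 98.84 mmol L⁻¹.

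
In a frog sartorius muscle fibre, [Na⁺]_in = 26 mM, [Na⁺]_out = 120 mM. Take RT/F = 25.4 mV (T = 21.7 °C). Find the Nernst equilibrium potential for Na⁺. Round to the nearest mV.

39 mV

E = (25.4/z) · ln([Na⁺]_out/[Na⁺]_in) with z = +1.
= (25.4/1) · ln(120/26) = 25.40 · ln(4.615)
= 25.40 · (1.5294) = 38.85 mV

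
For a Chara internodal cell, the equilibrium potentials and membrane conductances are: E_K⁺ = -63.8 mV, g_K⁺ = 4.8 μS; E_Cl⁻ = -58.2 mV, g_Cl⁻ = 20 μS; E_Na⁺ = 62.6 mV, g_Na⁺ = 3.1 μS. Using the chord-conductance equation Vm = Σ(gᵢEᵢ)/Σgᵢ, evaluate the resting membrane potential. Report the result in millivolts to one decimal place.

-45.7 mV

Σ gᵢEᵢ = 4.8·(-63.8) + 20·(-58.2) + 3.1·(62.6) = -1276.18
Σ gᵢ = 4.8 + 20 + 3.1 = 27.9
Vm = -1276.18 / 27.9 = -45.74 mV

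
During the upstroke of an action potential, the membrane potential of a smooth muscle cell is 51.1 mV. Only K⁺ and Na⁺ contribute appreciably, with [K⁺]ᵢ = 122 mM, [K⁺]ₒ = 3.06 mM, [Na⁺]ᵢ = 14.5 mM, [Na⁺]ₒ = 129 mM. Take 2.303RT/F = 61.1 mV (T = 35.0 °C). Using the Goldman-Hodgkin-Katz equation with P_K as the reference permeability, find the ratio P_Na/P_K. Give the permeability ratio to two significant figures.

Let α = P_Na/P_K. GHK: Vm = 61.1·log₁₀[(Kₒ + α·Naₒ)/(Kᵢ + α·Naᵢ)].
10^(Vm/61.1) = 10^(51.1/61.1) = 6.8602
So 6.8602·(Kᵢ + α·Naᵢ) = Kₒ + α·Naₒ → α = (6.8602·122.0 − 3.06) / (129.0 − 6.8602·14.5)
α = (836.9 − 3.06) / (129.0 − 99.47) = 833.9/29.53 = 28.24

28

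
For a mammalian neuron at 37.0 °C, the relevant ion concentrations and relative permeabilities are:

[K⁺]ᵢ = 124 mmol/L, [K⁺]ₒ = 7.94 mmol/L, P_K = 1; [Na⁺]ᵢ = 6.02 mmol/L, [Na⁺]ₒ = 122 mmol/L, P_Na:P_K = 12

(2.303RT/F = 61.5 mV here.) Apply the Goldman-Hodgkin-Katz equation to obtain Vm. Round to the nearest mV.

Vm = 61.5 · log₁₀[(Σ P·[cation]ₒ + Σ P·[anion]ᵢ) / (Σ P·[cation]ᵢ + Σ P·[anion]ₒ)]
Numerator = 1×7.94 + 12×122 = 1472
Denominator = 1×124 + 12×6.02 = 196.2
Vm = 61.5 · log₁₀(7.5007) = 61.5 × (0.8751) = 53.82 mV

54 mV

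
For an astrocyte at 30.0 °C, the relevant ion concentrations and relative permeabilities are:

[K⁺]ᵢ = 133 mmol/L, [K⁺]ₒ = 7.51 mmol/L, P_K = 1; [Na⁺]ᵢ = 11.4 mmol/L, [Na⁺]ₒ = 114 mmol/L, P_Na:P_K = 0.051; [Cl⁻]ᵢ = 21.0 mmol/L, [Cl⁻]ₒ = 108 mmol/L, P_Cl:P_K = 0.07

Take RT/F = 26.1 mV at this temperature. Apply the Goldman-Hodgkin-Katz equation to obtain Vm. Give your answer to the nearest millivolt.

Vm = 26.1 · ln[(Σ P·[cation]ₒ + Σ P·[anion]ᵢ) / (Σ P·[cation]ᵢ + Σ P·[anion]ₒ)]
Numerator = 1×7.51 + 0.051×114 + 0.07×21.0 = 14.79
Denominator = 1×133 + 0.051×11.4 + 0.07×108 = 141.1
Vm = 26.1 · ln(0.10482) = 26.1 × (-2.2555) = -58.87 mV

-59 mV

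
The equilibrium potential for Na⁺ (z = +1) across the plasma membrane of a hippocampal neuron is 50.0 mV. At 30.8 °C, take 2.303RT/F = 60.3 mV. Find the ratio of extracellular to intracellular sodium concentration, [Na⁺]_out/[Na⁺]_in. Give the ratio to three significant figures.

log₁₀([out]/[in]) = E·z/(60.3) = 50.0 × 1 / 60.3 = 0.8292
[out]/[in] = 10^(0.8292) = 6.748

6.75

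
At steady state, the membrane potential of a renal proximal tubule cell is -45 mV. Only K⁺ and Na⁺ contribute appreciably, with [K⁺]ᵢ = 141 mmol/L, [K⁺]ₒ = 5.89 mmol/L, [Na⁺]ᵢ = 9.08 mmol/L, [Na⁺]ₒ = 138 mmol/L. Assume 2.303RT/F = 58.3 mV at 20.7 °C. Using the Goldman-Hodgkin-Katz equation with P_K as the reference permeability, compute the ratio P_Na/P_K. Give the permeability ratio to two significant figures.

Let α = P_Na/P_K. GHK: Vm = 58.3·log₁₀[(Kₒ + α·Naₒ)/(Kᵢ + α·Naᵢ)].
10^(Vm/58.3) = 10^(-45.0/58.3) = 0.16909
So 0.16909·(Kᵢ + α·Naᵢ) = Kₒ + α·Naₒ → α = (0.16909·141.0 − 5.89) / (138.0 − 0.16909·9.08)
α = (23.84 − 5.89) / (138.0 − 1.535) = 17.95/136.5 = 0.1316

0.13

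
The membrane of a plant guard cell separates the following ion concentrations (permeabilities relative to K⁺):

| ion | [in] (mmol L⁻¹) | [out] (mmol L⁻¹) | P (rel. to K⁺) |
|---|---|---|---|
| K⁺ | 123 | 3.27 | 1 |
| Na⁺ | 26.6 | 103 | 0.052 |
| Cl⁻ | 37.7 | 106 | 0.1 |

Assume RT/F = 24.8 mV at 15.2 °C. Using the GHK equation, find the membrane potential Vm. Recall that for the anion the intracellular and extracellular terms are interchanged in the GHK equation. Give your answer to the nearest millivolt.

-59 mV

Vm = 24.8 · ln[(Σ P·[cation]ₒ + Σ P·[anion]ᵢ) / (Σ P·[cation]ᵢ + Σ P·[anion]ₒ)]
Numerator = 1×3.27 + 0.052×103 + 0.1×37.7 = 12.4
Denominator = 1×123 + 0.052×26.6 + 0.1×106 = 135
Vm = 24.8 · ln(0.091834) = 24.8 × (-2.3878) = -59.22 mV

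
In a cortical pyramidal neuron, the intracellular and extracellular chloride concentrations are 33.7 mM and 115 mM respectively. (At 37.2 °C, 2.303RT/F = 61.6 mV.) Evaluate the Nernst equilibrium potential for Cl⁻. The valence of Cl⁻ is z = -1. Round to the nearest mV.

E = (61.6/z) · log₁₀([Cl⁻]_out/[Cl⁻]_in) with z = -1.
For an anion, dividing by z = -1 reverses the sign.
= (61.6/-1) · log₁₀(115/33.7) = -61.60 · log₁₀(3.412)
= -61.60 · (0.5331) = -32.84 mV

-33 mV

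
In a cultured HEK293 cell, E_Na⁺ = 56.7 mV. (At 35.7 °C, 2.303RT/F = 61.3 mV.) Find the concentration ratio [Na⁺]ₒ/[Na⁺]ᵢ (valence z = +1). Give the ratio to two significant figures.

log₁₀([out]/[in]) = E·z/(61.3) = 56.7 × 1 / 61.3 = 0.9250
[out]/[in] = 10^(0.9250) = 8.413

8.4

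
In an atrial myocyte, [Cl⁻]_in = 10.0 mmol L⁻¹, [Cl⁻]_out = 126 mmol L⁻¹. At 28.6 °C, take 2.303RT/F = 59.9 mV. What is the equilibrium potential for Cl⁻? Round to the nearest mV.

-66 mV

E = (59.9/z) · log₁₀([Cl⁻]_out/[Cl⁻]_in) with z = -1.
For an anion, dividing by z = -1 reverses the sign.
= (59.9/-1) · log₁₀(126/10.0) = -59.90 · log₁₀(12.6)
= -59.90 · (1.1004) = -65.91 mV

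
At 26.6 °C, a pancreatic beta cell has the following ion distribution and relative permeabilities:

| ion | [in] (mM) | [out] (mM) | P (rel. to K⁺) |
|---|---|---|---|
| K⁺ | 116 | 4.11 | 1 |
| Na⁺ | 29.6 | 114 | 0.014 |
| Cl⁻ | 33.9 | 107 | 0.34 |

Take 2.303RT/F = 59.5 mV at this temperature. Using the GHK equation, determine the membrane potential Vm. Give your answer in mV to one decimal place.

-56.4 mV

Vm = 59.5 · log₁₀[(Σ P·[cation]ₒ + Σ P·[anion]ᵢ) / (Σ P·[cation]ᵢ + Σ P·[anion]ₒ)]
Numerator = 1×4.11 + 0.014×114 + 0.34×33.9 = 17.23
Denominator = 1×116 + 0.014×29.6 + 0.34×107 = 152.8
Vm = 59.5 · log₁₀(0.11278) = 59.5 × (-0.9478) = -56.39 mV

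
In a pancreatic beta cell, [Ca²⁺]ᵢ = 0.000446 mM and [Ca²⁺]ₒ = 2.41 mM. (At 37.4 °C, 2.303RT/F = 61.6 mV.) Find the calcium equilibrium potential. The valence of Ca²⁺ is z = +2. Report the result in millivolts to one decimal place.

E = (61.6/z) · log₁₀([Ca²⁺]_out/[Ca²⁺]_in) with z = +2.
= (61.6/2) · log₁₀(2.41/0.000446) = 30.80 · log₁₀(5404)
= 30.80 · (3.7327) = 114.97 mV

115.0 mV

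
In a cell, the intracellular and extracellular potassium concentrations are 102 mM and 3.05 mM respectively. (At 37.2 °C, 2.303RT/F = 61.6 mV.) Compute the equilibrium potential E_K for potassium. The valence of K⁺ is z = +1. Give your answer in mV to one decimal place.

E = (61.6/z) · log₁₀([K⁺]_out/[K⁺]_in) with z = +1.
= (61.6/1) · log₁₀(3.05/102) = 61.60 · log₁₀(0.0299)
= 61.60 · (-1.5243) = -93.90 mV

-93.9 mV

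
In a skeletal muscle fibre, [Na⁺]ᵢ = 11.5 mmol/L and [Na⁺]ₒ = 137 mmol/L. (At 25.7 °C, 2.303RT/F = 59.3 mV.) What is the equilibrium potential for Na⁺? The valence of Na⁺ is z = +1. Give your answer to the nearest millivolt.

64 mV

E = (59.3/z) · log₁₀([Na⁺]_out/[Na⁺]_in) with z = +1.
= (59.3/1) · log₁₀(137/11.5) = 59.30 · log₁₀(11.91)
= 59.30 · (1.0760) = 63.81 mV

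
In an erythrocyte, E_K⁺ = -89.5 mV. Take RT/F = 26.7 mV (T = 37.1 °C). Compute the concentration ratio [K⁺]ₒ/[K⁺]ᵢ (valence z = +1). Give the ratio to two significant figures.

ln([out]/[in]) = E·z/(26.7) = -89.5 × 1 / 26.7 = -3.3521
[out]/[in] = e^(-3.3521) = 0.03501

0.035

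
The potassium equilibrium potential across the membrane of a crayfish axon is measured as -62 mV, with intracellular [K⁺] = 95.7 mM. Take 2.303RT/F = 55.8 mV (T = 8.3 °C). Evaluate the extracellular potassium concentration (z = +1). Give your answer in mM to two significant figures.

Nernst: E = (55.8/1) · log₁₀([out]/[in]), so log₁₀([out]/[in]) = -62.0 × 1 / 55.8 = -1.1111.
[out]/[in] = 10^(-1.1111) = 0.07743.
[out] = 0.07743 × 95.7 = 7.41 mM.

7.4 mM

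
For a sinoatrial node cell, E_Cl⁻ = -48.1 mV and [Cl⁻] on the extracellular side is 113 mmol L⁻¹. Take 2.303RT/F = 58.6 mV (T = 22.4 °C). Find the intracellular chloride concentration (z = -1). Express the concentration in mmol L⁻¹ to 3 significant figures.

17.1 mmol L⁻¹

Nernst: E = (58.6/-1) · log₁₀([out]/[in]), so log₁₀([out]/[in]) = -48.1 × -1 / 58.6 = 0.8208.
[out]/[in] = 10^(0.8208) = 6.619.
[in] = 113 / 6.619 = 17.07 mmol L⁻¹.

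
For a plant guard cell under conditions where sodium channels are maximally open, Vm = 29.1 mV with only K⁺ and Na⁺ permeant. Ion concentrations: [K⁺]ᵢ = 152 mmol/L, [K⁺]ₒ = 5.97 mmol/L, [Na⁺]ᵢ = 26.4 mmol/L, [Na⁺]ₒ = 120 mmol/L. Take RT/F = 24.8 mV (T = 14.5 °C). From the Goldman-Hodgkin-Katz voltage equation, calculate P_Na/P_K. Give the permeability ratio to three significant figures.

Let α = P_Na/P_K. GHK: Vm = 24.8·ln[(Kₒ + α·Naₒ)/(Kᵢ + α·Naᵢ)].
e^(Vm/24.8) = e^(29.1/24.8) = 3.2329
So 3.2329·(Kᵢ + α·Naᵢ) = Kₒ + α·Naₒ → α = (3.2329·152.0 − 5.97) / (120.0 − 3.2329·26.4)
α = (491.4 − 5.97) / (120.0 − 85.35) = 485.4/34.65 = 14.01

14.0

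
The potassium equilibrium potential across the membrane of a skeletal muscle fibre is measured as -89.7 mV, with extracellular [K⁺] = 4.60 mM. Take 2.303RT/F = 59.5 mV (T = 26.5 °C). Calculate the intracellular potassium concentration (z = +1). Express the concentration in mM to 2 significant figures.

Nernst: E = (59.5/1) · log₁₀([out]/[in]), so log₁₀([out]/[in]) = -89.7 × 1 / 59.5 = -1.5076.
[out]/[in] = 10^(-1.5076) = 0.03108.
[in] = 4.60 / 0.03108 = 148 mM.

150 mM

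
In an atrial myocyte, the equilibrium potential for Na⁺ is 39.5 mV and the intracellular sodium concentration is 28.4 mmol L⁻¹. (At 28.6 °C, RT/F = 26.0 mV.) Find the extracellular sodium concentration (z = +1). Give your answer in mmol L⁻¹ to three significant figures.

130 mmol L⁻¹

Nernst: E = (26.0/1) · ln([out]/[in]), so ln([out]/[in]) = 39.5 × 1 / 26.0 = 1.5192.
[out]/[in] = e^(1.5192) = 4.569.
[out] = 4.569 × 28.4 = 129.8 mmol L⁻¹.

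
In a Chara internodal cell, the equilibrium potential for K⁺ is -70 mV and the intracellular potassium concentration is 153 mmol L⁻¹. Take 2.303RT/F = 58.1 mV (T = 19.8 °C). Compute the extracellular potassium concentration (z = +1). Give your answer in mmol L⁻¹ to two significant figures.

Nernst: E = (58.1/1) · log₁₀([out]/[in]), so log₁₀([out]/[in]) = -70.0 × 1 / 58.1 = -1.2048.
[out]/[in] = 10^(-1.2048) = 0.0624.
[out] = 0.0624 × 153 = 9.547 mmol L⁻¹.

9.5 mmol L⁻¹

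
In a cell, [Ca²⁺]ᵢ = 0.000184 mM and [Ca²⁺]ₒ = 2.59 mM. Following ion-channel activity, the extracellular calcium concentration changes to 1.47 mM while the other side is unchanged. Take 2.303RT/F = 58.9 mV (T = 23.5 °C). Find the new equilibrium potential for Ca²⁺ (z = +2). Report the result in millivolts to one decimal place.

After the shift: [Ca²⁺]_out = 1.47, [Ca²⁺]_in = 0.000184 mM.
E_new = (58.9/2)·log₁₀(1.47/0.000184) = 29.45 · (3.9025) = 114.93 mV

114.9 mV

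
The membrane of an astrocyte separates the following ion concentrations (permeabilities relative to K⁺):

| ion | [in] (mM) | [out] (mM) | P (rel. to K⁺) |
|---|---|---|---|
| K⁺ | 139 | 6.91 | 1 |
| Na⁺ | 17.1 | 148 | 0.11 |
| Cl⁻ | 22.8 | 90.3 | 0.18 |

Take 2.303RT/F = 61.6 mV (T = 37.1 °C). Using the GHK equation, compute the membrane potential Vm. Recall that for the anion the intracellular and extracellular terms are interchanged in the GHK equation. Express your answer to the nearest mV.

Vm = 61.6 · log₁₀[(Σ P·[cation]ₒ + Σ P·[anion]ᵢ) / (Σ P·[cation]ᵢ + Σ P·[anion]ₒ)]
Numerator = 1×6.91 + 0.11×148 + 0.18×22.8 = 27.29
Denominator = 1×139 + 0.11×17.1 + 0.18×90.3 = 157.1
Vm = 61.6 · log₁₀(0.1737) = 61.6 × (-0.7602) = -46.83 mV

-47 mV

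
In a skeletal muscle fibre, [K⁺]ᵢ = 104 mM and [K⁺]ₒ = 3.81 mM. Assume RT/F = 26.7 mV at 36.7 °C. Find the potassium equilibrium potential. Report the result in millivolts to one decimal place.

-88.3 mV

E = (26.7/z) · ln([K⁺]_out/[K⁺]_in) with z = +1.
= (26.7/1) · ln(3.81/104) = 26.70 · ln(0.03663)
= 26.70 · (-3.3068) = -88.29 mV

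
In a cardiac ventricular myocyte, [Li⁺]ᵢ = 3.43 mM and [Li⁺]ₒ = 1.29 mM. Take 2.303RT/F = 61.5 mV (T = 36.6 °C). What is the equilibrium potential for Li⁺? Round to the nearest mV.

E = (61.5/z) · log₁₀([Li⁺]_out/[Li⁺]_in) with z = +1.
= (61.5/1) · log₁₀(1.29/3.43) = 61.50 · log₁₀(0.3761)
= 61.50 · (-0.4247) = -26.12 mV

-26 mV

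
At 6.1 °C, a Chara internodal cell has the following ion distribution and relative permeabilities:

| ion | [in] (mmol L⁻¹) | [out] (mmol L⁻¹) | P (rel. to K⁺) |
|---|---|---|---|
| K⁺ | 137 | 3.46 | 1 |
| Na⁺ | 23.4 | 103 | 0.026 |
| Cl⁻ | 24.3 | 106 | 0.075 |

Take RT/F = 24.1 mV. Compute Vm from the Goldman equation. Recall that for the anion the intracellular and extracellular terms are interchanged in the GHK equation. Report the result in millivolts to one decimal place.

-70.0 mV

Vm = 24.1 · ln[(Σ P·[cation]ₒ + Σ P·[anion]ᵢ) / (Σ P·[cation]ᵢ + Σ P·[anion]ₒ)]
Numerator = 1×3.46 + 0.026×103 + 0.075×24.3 = 7.96
Denominator = 1×137 + 0.026×23.4 + 0.075×106 = 145.6
Vm = 24.1 · ln(0.054689) = 24.1 × (-2.9061) = -70.04 mV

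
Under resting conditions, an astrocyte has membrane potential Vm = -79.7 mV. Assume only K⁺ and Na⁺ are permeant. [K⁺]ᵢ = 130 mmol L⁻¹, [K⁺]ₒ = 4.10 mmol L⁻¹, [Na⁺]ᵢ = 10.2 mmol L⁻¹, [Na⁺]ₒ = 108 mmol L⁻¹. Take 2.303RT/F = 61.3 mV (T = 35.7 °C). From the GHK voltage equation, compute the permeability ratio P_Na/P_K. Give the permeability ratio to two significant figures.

Let α = P_Na/P_K. GHK: Vm = 61.3·log₁₀[(Kₒ + α·Naₒ)/(Kᵢ + α·Naᵢ)].
10^(Vm/61.3) = 10^(-79.7/61.3) = 0.0501
So 0.0501·(Kᵢ + α·Naᵢ) = Kₒ + α·Naₒ → α = (0.0501·130.0 − 4.1) / (108.0 − 0.0501·10.2)
α = (6.513 − 4.1) / (108.0 − 0.511) = 2.413/107.5 = 0.02245

0.022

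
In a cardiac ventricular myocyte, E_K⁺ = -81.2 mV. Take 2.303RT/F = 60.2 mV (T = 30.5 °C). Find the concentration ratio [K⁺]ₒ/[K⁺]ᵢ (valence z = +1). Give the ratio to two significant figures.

0.045

log₁₀([out]/[in]) = E·z/(60.2) = -81.2 × 1 / 60.2 = -1.3488
[out]/[in] = 10^(-1.3488) = 0.04479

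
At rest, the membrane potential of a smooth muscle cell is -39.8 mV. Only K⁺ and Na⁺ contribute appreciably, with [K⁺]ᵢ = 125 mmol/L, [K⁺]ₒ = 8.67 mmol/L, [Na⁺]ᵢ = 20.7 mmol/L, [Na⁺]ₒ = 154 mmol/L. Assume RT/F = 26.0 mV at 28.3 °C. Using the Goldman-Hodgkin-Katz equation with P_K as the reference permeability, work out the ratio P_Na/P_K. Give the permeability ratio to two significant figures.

0.12

Let α = P_Na/P_K. GHK: Vm = 26.0·ln[(Kₒ + α·Naₒ)/(Kᵢ + α·Naᵢ)].
e^(Vm/26.0) = e^(-39.8/26.0) = 0.21637
So 0.21637·(Kᵢ + α·Naᵢ) = Kₒ + α·Naₒ → α = (0.21637·125.0 − 8.67) / (154.0 − 0.21637·20.7)
α = (27.05 − 8.67) / (154.0 − 4.479) = 18.38/149.5 = 0.1229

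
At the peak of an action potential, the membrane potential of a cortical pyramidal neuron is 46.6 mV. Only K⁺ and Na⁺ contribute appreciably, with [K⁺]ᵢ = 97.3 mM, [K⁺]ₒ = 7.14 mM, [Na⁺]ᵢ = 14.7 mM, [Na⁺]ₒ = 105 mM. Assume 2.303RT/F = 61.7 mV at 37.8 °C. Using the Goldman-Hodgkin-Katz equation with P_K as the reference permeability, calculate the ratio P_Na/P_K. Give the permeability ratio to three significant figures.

Let α = P_Na/P_K. GHK: Vm = 61.7·log₁₀[(Kₒ + α·Naₒ)/(Kᵢ + α·Naᵢ)].
10^(Vm/61.7) = 10^(46.6/61.7) = 5.692
So 5.692·(Kᵢ + α·Naᵢ) = Kₒ + α·Naₒ → α = (5.692·97.3 − 7.14) / (105.0 − 5.692·14.7)
α = (553.8 − 7.14) / (105.0 − 83.67) = 546.7/21.33 = 25.63

25.6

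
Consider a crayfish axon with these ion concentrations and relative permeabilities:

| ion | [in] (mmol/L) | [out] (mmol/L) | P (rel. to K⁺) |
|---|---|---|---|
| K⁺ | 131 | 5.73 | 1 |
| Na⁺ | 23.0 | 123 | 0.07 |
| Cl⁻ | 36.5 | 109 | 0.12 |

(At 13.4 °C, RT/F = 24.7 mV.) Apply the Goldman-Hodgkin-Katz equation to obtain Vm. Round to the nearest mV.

-51 mV

Vm = 24.7 · ln[(Σ P·[cation]ₒ + Σ P·[anion]ᵢ) / (Σ P·[cation]ᵢ + Σ P·[anion]ₒ)]
Numerator = 1×5.73 + 0.07×123 + 0.12×36.5 = 18.72
Denominator = 1×131 + 0.07×23.0 + 0.12×109 = 145.7
Vm = 24.7 · ln(0.12849) = 24.7 × (-2.0519) = -50.68 mV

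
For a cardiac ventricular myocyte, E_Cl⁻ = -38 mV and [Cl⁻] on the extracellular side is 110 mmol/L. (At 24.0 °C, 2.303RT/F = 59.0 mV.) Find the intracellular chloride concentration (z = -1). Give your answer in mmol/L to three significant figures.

25.0 mmol/L

Nernst: E = (59.0/-1) · log₁₀([out]/[in]), so log₁₀([out]/[in]) = -38.0 × -1 / 59.0 = 0.6441.
[out]/[in] = 10^(0.6441) = 4.406.
[in] = 110 / 4.406 = 24.96 mmol/L.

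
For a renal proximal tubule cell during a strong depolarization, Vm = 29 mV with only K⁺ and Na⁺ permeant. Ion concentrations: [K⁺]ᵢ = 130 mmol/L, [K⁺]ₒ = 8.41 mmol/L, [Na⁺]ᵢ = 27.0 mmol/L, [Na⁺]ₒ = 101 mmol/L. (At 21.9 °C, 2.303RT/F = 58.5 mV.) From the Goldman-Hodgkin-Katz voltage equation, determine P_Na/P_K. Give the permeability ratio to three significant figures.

24.2

Let α = P_Na/P_K. GHK: Vm = 58.5·log₁₀[(Kₒ + α·Naₒ)/(Kᵢ + α·Naᵢ)].
10^(Vm/58.5) = 10^(29.0/58.5) = 3.1313
So 3.1313·(Kᵢ + α·Naᵢ) = Kₒ + α·Naₒ → α = (3.1313·130.0 − 8.41) / (101.0 − 3.1313·27.0)
α = (407.1 − 8.41) / (101.0 − 84.55) = 398.7/16.45 = 24.23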